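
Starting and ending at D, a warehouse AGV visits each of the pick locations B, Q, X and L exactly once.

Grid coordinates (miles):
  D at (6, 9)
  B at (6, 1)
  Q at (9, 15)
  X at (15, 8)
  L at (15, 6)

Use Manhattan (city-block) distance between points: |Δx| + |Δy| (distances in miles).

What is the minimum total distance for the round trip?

46 miles — the shortest possible round trip.

There are 12 distinct closed tours to check (reversals are equivalent).
D - B - Q - X - L - D: 8+17+13+2+12 = 52
D - B - Q - L - X - D: 8+17+15+2+10 = 52
D - B - X - Q - L - D: 8+16+13+15+12 = 64
D - B - X - L - Q - D: 8+16+2+15+9 = 50
D - B - L - Q - X - D: 8+14+15+13+10 = 60
D - B - L - X - Q - D: 8+14+2+13+9 = 46
D - Q - B - X - L - D: 9+17+16+2+12 = 56
D - Q - B - L - X - D: 9+17+14+2+10 = 52
D - Q - X - B - L - D: 9+13+16+14+12 = 64
D - Q - L - B - X - D: 9+15+14+16+10 = 64
D - X - B - Q - L - D: 10+16+17+15+12 = 70
D - X - Q - B - L - D: 10+13+17+14+12 = 66
The minimum is 46.
One optimal route: D → B → L → X → Q → D (or its reverse).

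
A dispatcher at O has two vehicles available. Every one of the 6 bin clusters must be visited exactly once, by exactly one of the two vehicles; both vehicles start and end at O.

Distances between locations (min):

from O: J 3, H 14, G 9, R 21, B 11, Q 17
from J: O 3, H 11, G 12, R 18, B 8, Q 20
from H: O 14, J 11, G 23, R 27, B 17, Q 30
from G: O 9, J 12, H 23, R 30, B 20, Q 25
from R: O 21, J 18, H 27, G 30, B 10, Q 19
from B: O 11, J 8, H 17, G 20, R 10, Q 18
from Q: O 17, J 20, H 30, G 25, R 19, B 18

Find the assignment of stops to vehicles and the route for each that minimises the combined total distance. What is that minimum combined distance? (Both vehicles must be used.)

Minimum combined distance: 95 min.

Try each way of splitting the stops between the two vehicles (each non-empty) and, for each split, find the best tour for each vehicle:
  {J} + {H, G, R, B, Q}: 6 + 94 = 100
  {H} + {J, G, R, B, Q}: 28 + 74 = 102
  {J, H} + {G, R, B, Q}: 28 + 74 = 102
  {G} + {J, H, R, B, Q}: 18 + 77 = 95
  {J, G} + {H, R, B, Q}: 24 + 77 = 101
  {H, G} + {J, R, B, Q}: 46 + 57 = 103
  … (31 splits in total)
Best: vehicle 1 O → G → O = 18; vehicle 2 O → J → H → B → R → Q → O = 77; combined 95.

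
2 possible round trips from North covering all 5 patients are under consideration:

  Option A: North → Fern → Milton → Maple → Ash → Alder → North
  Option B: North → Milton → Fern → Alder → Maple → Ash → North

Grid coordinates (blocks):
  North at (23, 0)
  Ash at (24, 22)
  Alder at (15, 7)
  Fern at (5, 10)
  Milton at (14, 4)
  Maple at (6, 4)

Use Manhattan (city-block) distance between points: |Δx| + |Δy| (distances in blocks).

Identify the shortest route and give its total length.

112 blocks — Option B is the shortest.

Option A: 28 + 15 + 8 + 36 + 24 + 15 = 126
Option B: 13 + 15 + 13 + 12 + 36 + 23 = 112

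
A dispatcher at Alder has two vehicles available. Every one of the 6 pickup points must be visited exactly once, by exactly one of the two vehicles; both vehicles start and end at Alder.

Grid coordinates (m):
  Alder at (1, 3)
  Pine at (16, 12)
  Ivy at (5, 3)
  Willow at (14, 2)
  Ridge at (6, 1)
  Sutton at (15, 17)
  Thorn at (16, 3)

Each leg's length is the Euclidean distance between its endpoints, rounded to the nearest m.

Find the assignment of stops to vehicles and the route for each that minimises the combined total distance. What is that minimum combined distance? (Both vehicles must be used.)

Minimum combined distance: 57 m.

Try each way of splitting the stops between the two vehicles (each non-empty) and, for each split, find the best tour for each vehicle:
  {Pine} + {Ivy, Willow, Ridge, Sutton, Thorn}: 34 + 50 = 84
  {Ivy} + {Pine, Willow, Ridge, Sutton, Thorn}: 8 + 49 = 57
  {Pine, Ivy} + {Willow, Ridge, Sutton, Thorn}: 35 + 49 = 84
  {Willow} + {Pine, Ivy, Ridge, Sutton, Thorn}: 26 + 50 = 76
  {Pine, Willow} + {Ivy, Ridge, Sutton, Thorn}: 40 + 50 = 90
  {Ivy, Willow} + {Pine, Ridge, Sutton, Thorn}: 26 + 49 = 75
  … (31 splits in total)
Best: vehicle 1 Alder → Ivy → Alder = 8; vehicle 2 Alder → Ridge → Willow → Thorn → Pine → Sutton → Alder = 49; combined 57.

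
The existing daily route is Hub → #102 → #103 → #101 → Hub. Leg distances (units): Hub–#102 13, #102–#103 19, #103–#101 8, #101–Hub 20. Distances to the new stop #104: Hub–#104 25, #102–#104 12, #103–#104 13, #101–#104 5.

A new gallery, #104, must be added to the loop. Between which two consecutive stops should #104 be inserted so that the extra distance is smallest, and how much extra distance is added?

Insertion cost between consecutive stops i–j is d(i,#104) + d(#104,j) − d(i,j):
  between Hub and #102: 25 + 12 − 13 = 24
  between #102 and #103: 12 + 13 − 19 = 6
  between #103 and #101: 13 + 5 − 8 = 10
  between #101 and Hub: 5 + 25 − 20 = 10
Cheapest insertion is between #102 and #103, adding 6.
New total = 60 + 6 = 66.

Minimum extra distance: 6, inserting #104 between #102 and #103.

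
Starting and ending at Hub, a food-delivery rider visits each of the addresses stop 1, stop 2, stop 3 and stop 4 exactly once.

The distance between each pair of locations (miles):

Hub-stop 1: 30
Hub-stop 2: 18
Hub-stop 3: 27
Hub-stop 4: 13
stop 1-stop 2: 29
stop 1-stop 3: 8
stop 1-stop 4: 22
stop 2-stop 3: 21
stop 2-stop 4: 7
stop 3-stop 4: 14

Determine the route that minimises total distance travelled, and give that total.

77 miles — the shortest possible round trip.

Hub → stop 1 → stop 2 → stop 3 → stop 4 → Hub: 30+29+21+14+13 = 107
Hub → stop 1 → stop 2 → stop 4 → stop 3 → Hub: 30+29+7+14+27 = 107
Hub → stop 1 → stop 3 → stop 2 → stop 4 → Hub: 30+8+21+7+13 = 79
Hub → stop 1 → stop 3 → stop 4 → stop 2 → Hub: 30+8+14+7+18 = 77
Hub → stop 1 → stop 4 → stop 2 → stop 3 → Hub: 30+22+7+21+27 = 107
Hub → stop 1 → stop 4 → stop 3 → stop 2 → Hub: 30+22+14+21+18 = 105
Hub → stop 2 → stop 1 → stop 3 → stop 4 → Hub: 18+29+8+14+13 = 82
Hub → stop 2 → stop 1 → stop 4 → stop 3 → Hub: 18+29+22+14+27 = 110
Hub → stop 2 → stop 3 → stop 1 → stop 4 → Hub: 18+21+8+22+13 = 82
Hub → stop 2 → stop 4 → stop 1 → stop 3 → Hub: 18+7+22+8+27 = 82
Hub → stop 3 → stop 1 → stop 2 → stop 4 → Hub: 27+8+29+7+13 = 84
Hub → stop 3 → stop 2 → stop 1 → stop 4 → Hub: 27+21+29+22+13 = 112
The minimum is 77.
One optimal route: Hub → stop 1 → stop 3 → stop 4 → stop 2 → Hub (or its reverse).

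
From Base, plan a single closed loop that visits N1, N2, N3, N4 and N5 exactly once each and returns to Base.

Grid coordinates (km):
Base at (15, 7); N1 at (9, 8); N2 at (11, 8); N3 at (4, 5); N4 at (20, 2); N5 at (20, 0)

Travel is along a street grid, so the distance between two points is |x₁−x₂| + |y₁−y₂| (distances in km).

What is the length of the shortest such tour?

Minimum total distance: 48 km.

With 5 stops there are 5!/2 = 60 distinct round trips (a route and its reverse cost the same).
Base→N1→N2→N3→N4→N5→Base: 7+2+10+19+2+12 = 52
Base→N1→N2→N3→N5→N4→Base: 7+2+10+21+2+10 = 52
Base→N1→N2→N4→N3→N5→Base: 7+2+15+19+21+12 = 76
Base→N1→N2→N4→N5→N3→Base: 7+2+15+2+21+13 = 60
Base→N1→N2→N5→N3→N4→Base: 7+2+17+21+19+10 = 76
Base→N1→N2→N5→N4→N3→Base: 7+2+17+2+19+13 = 60
Base→N1→N3→N2→N4→N5→Base: 7+8+10+15+2+12 = 54
Base→N1→N3→N2→N5→N4→Base: 7+8+10+17+2+10 = 54
Base→N1→N3→N4→N2→N5→Base: 7+8+19+15+17+12 = 78
Base→N1→N3→N4→N5→N2→Base: 7+8+19+2+17+5 = 58
Base→N1→N3→N5→N2→N4→Base: 7+8+21+17+15+10 = 78
Base→N1→N3→N5→N4→N2→Base: 7+8+21+2+15+5 = 58
Base→N1→N4→N2→N3→N5→Base: 7+17+15+10+21+12 = 82
Base→N1→N4→N2→N5→N3→Base: 7+17+15+17+21+13 = 90
… (46 more)
Base→N2→N1→N3→N4→N5→Base: 5+2+8+19+2+12 = 48  ← best
The minimum is 48.
One optimal route: Base → N2 → N1 → N3 → N4 → N5 → Base (or its reverse).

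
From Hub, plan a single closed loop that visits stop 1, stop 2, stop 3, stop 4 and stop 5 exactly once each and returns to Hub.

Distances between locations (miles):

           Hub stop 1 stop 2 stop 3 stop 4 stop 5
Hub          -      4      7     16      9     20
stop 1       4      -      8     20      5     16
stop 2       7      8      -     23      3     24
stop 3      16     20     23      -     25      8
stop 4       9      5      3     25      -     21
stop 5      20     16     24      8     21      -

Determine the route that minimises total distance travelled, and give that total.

Minimum total distance: 55 miles.

With 5 stops there are 5!/2 = 60 distinct round trips (a route and its reverse cost the same).
Hub→stop 1→stop 2→stop 3→stop 4→stop 5→Hub: 4+8+23+25+21+20 = 101
Hub→stop 1→stop 2→stop 3→stop 5→stop 4→Hub: 4+8+23+8+21+9 = 73
Hub→stop 1→stop 2→stop 4→stop 3→stop 5→Hub: 4+8+3+25+8+20 = 68
Hub→stop 1→stop 2→stop 4→stop 5→stop 3→Hub: 4+8+3+21+8+16 = 60
Hub→stop 1→stop 2→stop 5→stop 3→stop 4→Hub: 4+8+24+8+25+9 = 78
Hub→stop 1→stop 2→stop 5→stop 4→stop 3→Hub: 4+8+24+21+25+16 = 98
Hub→stop 1→stop 3→stop 2→stop 4→stop 5→Hub: 4+20+23+3+21+20 = 91
Hub→stop 1→stop 3→stop 2→stop 5→stop 4→Hub: 4+20+23+24+21+9 = 101
Hub→stop 1→stop 3→stop 4→stop 2→stop 5→Hub: 4+20+25+3+24+20 = 96
Hub→stop 1→stop 3→stop 4→stop 5→stop 2→Hub: 4+20+25+21+24+7 = 101
Hub→stop 1→stop 3→stop 5→stop 2→stop 4→Hub: 4+20+8+24+3+9 = 68
Hub→stop 1→stop 3→stop 5→stop 4→stop 2→Hub: 4+20+8+21+3+7 = 63
Hub→stop 1→stop 4→stop 2→stop 3→stop 5→Hub: 4+5+3+23+8+20 = 63
Hub→stop 1→stop 4→stop 2→stop 5→stop 3→Hub: 4+5+3+24+8+16 = 60
… (46 more)
Hub→stop 2→stop 4→stop 1→stop 5→stop 3→Hub: 7+3+5+16+8+16 = 55  ← best
The minimum is 55.
One optimal route: Hub → stop 2 → stop 4 → stop 1 → stop 5 → stop 3 → Hub (or its reverse).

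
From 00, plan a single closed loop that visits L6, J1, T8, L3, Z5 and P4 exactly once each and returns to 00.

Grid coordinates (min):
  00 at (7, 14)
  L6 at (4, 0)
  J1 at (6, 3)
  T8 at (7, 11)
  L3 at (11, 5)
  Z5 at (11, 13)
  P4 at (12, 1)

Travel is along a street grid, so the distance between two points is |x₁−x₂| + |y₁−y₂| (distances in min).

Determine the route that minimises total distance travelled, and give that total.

Shortest round trip = 44 min.

There are 360 distinct closed tours to check (reversals are equivalent).
00-L6-J1-T8-L3-Z5-P4-00: 17+5+9+10+8+13+18 = 80
00-L6-J1-T8-L3-P4-Z5-00: 17+5+9+10+5+13+5 = 64
00-L6-J1-T8-Z5-L3-P4-00: 17+5+9+6+8+5+18 = 68
00-L6-J1-T8-Z5-P4-L3-00: 17+5+9+6+13+5+13 = 68
00-L6-J1-T8-P4-L3-Z5-00: 17+5+9+15+5+8+5 = 64
00-L6-J1-T8-P4-Z5-L3-00: 17+5+9+15+13+8+13 = 80
00-L6-J1-L3-T8-Z5-P4-00: 17+5+7+10+6+13+18 = 76
00-L6-J1-L3-T8-P4-Z5-00: 17+5+7+10+15+13+5 = 72
… (352 more)
00-T8-J1-L6-P4-L3-Z5-00: 3+9+5+9+5+8+5 = 44  ← best
The minimum is 44.
One optimal route: 00 → T8 → J1 → L6 → P4 → L3 → Z5 → 00 (or its reverse).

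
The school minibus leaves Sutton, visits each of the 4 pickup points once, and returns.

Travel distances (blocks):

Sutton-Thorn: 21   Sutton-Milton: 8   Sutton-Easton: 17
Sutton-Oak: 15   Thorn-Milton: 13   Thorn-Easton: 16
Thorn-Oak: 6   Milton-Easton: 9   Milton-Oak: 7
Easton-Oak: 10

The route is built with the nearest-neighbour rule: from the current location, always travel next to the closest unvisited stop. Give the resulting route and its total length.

54 blocks along Sutton → Milton → Oak → Thorn → Easton → Sutton.

From Sutton: distances to unvisited — Milton=8, Oak=15, Easton=17, Thorn=21. Nearest is Milton (8).
From Milton: distances to unvisited — Oak=7, Easton=9, Thorn=13. Nearest is Oak (7).
From Oak: distances to unvisited — Thorn=6, Easton=10. Nearest is Thorn (6).
From Thorn: distances to unvisited — Easton=16. Nearest is Easton (16).
Return Easton→Sutton: 17.
Total = 8 + 7 + 6 + 16 + 17 = 54.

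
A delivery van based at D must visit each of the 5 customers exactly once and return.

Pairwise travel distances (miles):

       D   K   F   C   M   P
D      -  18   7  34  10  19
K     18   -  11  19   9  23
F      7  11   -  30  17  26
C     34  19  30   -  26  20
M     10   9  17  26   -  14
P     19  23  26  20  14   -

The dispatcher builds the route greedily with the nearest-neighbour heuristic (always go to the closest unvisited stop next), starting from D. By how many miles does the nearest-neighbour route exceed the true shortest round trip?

D: F=7, M=10, K=18, P=19, C=34 ⇒ F
F: K=11, M=17, P=26, C=30 ⇒ K
K: M=9, C=19, P=23 ⇒ M
M: P=14, C=26 ⇒ P
P: C=20 ⇒ C
NN route D → F → K → M → P → C → D costs 95.
Optimal: D → F → K → C → P → M → D costs 81 (by enumerating all 60 distinct tours).
Excess = 95 − 81 = 14.

14 miles longer than the optimal tour.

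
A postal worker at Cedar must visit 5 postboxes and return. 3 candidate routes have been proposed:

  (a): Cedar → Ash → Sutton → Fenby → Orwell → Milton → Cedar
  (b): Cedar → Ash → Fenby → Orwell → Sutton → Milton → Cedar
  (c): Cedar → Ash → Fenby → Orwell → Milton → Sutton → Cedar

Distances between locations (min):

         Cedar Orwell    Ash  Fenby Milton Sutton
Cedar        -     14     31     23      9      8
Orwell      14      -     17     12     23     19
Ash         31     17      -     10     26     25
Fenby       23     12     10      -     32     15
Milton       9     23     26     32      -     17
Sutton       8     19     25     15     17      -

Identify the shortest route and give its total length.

98 min — (b) is the shortest.

(a): 31 + 25 + 15 + 12 + 23 + 9 = 115
(b): 31 + 10 + 12 + 19 + 17 + 9 = 98
(c): 31 + 10 + 12 + 23 + 17 + 8 = 101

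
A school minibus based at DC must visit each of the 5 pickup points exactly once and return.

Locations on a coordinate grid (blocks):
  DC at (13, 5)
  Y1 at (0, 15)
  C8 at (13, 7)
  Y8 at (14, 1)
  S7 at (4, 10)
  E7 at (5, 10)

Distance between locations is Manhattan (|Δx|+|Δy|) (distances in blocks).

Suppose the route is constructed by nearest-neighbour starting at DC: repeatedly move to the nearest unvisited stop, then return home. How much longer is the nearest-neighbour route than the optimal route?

The nearest-neighbour route is 4 blocks longer than optimal.

DC: C8=2, Y8=5, E7=13, S7=14, Y1=23 ⇒ C8
C8: Y8=7, E7=11, S7=12, Y1=21 ⇒ Y8
Y8: E7=18, S7=19, Y1=28 ⇒ E7
E7: S7=1, Y1=10 ⇒ S7
S7: Y1=9 ⇒ Y1
NN route DC → C8 → Y8 → E7 → S7 → Y1 → DC costs 60.
Optimal: DC → Y1 → S7 → E7 → C8 → Y8 → DC costs 56 (by enumerating all 60 distinct tours).
Excess = 60 − 56 = 4.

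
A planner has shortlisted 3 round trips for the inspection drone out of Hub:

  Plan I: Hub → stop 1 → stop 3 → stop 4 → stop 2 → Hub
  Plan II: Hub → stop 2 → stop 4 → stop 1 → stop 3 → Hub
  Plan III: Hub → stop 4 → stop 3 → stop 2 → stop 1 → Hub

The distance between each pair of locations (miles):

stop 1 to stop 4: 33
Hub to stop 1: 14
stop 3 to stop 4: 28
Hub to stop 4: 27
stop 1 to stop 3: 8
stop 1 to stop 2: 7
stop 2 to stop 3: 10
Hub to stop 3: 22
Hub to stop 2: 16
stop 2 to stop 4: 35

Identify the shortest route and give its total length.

86 miles — Plan III is the shortest.

Plan I: 14 + 8 + 28 + 35 + 16 = 101
Plan II: 16 + 35 + 33 + 8 + 22 = 114
Plan III: 27 + 28 + 10 + 7 + 14 = 86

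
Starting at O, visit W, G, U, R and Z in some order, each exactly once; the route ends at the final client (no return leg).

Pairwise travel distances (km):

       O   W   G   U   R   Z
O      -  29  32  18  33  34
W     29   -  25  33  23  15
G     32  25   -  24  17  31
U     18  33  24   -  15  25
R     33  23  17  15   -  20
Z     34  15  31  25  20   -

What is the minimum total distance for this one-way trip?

90 km — the minimum one-way total.

There are 5! = 120 possible orderings.
O → W → G → U → R → Z: 29+25+24+15+20 = 113
O → W → G → U → Z → R: 29+25+24+25+20 = 123
O → W → G → R → U → Z: 29+25+17+15+25 = 111
O → W → G → R → Z → U: 29+25+17+20+25 = 116
O → W → G → Z → U → R: 29+25+31+25+15 = 125
O → W → G → Z → R → U: 29+25+31+20+15 = 120
O → W → U → G → R → Z: 29+33+24+17+20 = 123
O → W → U → G → Z → R: 29+33+24+31+20 = 137
O → W → U → R → G → Z: 29+33+15+17+31 = 125
O → W → U → R → Z → G: 29+33+15+20+31 = 128
O → W → U → Z → G → R: 29+33+25+31+17 = 135
O → W → U → Z → R → G: 29+33+25+20+17 = 124
O → W → R → G → U → Z: 29+23+17+24+25 = 118
O → W → R → G → Z → U: 29+23+17+31+25 = 125
… (106 more)
O → U → R → G → W → Z: 18+15+17+25+15 = 90  ← best
The minimum is 90.
One shortest path: O → U → R → G → W → Z.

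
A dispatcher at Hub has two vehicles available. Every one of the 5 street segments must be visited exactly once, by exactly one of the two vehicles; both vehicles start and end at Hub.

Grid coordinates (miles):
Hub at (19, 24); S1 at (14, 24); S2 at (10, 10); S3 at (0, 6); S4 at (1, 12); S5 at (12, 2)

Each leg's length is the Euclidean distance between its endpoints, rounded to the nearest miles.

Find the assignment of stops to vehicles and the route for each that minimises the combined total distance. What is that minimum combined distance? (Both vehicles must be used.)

Try each way of splitting the stops between the two vehicles (each non-empty) and, for each split, find the best tour for each vehicle:
  {S1} + {S2, S3, S4, S5}: 10 + 66 = 76
  {S2} + {S1, S3, S4, S5}: 34 + 65 = 99
  {S1, S2} + {S3, S4, S5}: 37 + 64 = 101
  {S3} + {S1, S2, S4, S5}: 52 + 63 = 115
  {S1, S3} + {S2, S4, S5}: 54 + 62 = 116
  {S2, S3} + {S1, S4, S5}: 54 + 61 = 115
  … (15 splits in total)
Best: vehicle 1 Hub → S1 → Hub = 10; vehicle 2 Hub → S2 → S5 → S3 → S4 → Hub = 66; combined 76.

76 miles — the smallest possible combined total.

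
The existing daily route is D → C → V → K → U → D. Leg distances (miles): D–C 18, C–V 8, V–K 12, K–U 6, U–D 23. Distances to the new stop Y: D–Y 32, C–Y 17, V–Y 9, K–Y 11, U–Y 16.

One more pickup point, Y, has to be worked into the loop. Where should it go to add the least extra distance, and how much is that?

Insertion cost between consecutive stops i–j is d(i,Y) + d(Y,j) − d(i,j):
  between D and C: 32 + 17 − 18 = 31
  between C and V: 17 + 9 − 8 = 18
  between V and K: 9 + 11 − 12 = 8
  between K and U: 11 + 16 − 6 = 21
  between U and D: 16 + 32 − 23 = 25
Cheapest insertion is between V and K, adding 8.
New total = 67 + 8 = 75.

Adding 8 miles by placing Y on the V–K leg.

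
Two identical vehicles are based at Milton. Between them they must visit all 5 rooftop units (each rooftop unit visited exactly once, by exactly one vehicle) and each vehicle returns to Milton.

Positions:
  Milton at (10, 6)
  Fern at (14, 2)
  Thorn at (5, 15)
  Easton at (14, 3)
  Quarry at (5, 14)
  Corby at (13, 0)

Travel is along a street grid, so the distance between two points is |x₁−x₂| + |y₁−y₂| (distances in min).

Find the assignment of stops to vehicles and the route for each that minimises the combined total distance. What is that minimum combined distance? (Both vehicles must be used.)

48 min — the smallest possible combined total.

There are 2^4 − 1 = 15 ways to divide the 5 stops into two non-empty groups. For each, the best each vehicle can do is its own shortest tour through its group:
  {Fern} + {Thorn, Easton, Quarry, Corby}: 16 + 48 = 64
  {Thorn} + {Fern, Easton, Quarry, Corby}: 28 + 46 = 74
  {Fern, Thorn} + {Easton, Quarry, Corby}: 44 + 46 = 90
  {Easton} + {Fern, Thorn, Quarry, Corby}: 14 + 48 = 62
  {Fern, Easton} + {Thorn, Quarry, Corby}: 16 + 46 = 62
  {Thorn, Easton} + {Fern, Quarry, Corby}: 42 + 46 = 88
  … (15 splits in total)
  {Thorn, Quarry} + {Fern, Easton, Corby}: 28 + 20 = 48  ← best
Best: vehicle 1 Milton → Thorn → Quarry → Milton = 28; vehicle 2 Milton → Easton → Fern → Corby → Milton = 20; combined 48.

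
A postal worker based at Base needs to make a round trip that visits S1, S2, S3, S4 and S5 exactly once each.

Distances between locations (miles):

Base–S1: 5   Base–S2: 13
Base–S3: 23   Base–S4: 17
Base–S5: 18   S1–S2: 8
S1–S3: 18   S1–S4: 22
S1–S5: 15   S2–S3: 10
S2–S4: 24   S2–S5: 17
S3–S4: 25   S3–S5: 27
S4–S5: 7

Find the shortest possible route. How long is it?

73 miles — the shortest possible round trip.

Base→S1→S2→S3→S4→S5→Base: 5+8+10+25+7+18 = 73
Base→S1→S2→S3→S5→S4→Base: 5+8+10+27+7+17 = 74
Base→S1→S2→S4→S3→S5→Base: 5+8+24+25+27+18 = 107
Base→S1→S2→S4→S5→S3→Base: 5+8+24+7+27+23 = 94
Base→S1→S2→S5→S3→S4→Base: 5+8+17+27+25+17 = 99
Base→S1→S2→S5→S4→S3→Base: 5+8+17+7+25+23 = 85
Base→S1→S3→S2→S4→S5→Base: 5+18+10+24+7+18 = 82
Base→S1→S3→S2→S5→S4→Base: 5+18+10+17+7+17 = 74
Base→S1→S3→S4→S2→S5→Base: 5+18+25+24+17+18 = 107
Base→S1→S3→S4→S5→S2→Base: 5+18+25+7+17+13 = 85
Base→S1→S3→S5→S2→S4→Base: 5+18+27+17+24+17 = 108
Base→S1→S3→S5→S4→S2→Base: 5+18+27+7+24+13 = 94
Base→S1→S4→S2→S3→S5→Base: 5+22+24+10+27+18 = 106
Base→S1→S4→S2→S5→S3→Base: 5+22+24+17+27+23 = 118
… (46 more)
The minimum is 73.
One optimal route: Base → S1 → S2 → S3 → S4 → S5 → Base (or its reverse).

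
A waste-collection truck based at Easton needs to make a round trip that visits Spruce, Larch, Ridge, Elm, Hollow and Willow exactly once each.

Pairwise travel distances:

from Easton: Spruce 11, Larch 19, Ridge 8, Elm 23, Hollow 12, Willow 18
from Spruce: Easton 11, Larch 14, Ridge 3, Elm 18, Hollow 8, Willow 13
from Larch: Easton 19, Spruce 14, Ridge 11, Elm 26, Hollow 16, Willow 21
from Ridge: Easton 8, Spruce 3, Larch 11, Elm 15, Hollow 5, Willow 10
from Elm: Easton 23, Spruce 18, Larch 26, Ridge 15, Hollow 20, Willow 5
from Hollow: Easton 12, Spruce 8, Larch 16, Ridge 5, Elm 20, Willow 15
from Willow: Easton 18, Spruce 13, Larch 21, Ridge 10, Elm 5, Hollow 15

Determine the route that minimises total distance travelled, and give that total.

83 — the shortest possible round trip.

With 6 stops there are 6!/2 = 360 distinct round trips (a route and its reverse cost the same).
Easton - Spruce - Larch - Ridge - Elm - Hollow - Willow - Easton: 11+14+11+15+20+15+18 = 104
Easton - Spruce - Larch - Ridge - Elm - Willow - Hollow - Easton: 11+14+11+15+5+15+12 = 83
Easton - Spruce - Larch - Ridge - Hollow - Elm - Willow - Easton: 11+14+11+5+20+5+18 = 84
Easton - Spruce - Larch - Ridge - Hollow - Willow - Elm - Easton: 11+14+11+5+15+5+23 = 84
Easton - Spruce - Larch - Ridge - Willow - Elm - Hollow - Easton: 11+14+11+10+5+20+12 = 83
Easton - Spruce - Larch - Ridge - Willow - Hollow - Elm - Easton: 11+14+11+10+15+20+23 = 104
Easton - Spruce - Larch - Elm - Ridge - Hollow - Willow - Easton: 11+14+26+15+5+15+18 = 104
Easton - Spruce - Larch - Elm - Ridge - Willow - Hollow - Easton: 11+14+26+15+10+15+12 = 103
… (352 more)
The minimum is 83.
One optimal route: Easton → Spruce → Larch → Ridge → Elm → Willow → Hollow → Easton (or its reverse).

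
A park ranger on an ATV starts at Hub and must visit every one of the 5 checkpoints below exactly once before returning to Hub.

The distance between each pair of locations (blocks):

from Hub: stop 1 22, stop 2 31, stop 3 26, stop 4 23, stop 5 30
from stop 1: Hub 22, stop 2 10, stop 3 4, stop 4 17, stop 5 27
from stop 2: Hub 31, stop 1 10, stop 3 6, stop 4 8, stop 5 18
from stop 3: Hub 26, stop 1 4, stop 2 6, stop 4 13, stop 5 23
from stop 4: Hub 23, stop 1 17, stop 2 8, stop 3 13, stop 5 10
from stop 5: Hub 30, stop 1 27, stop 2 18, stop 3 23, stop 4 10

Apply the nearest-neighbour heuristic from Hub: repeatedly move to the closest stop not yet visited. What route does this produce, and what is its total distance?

80 blocks along Hub → stop 1 → stop 3 → stop 2 → stop 4 → stop 5 → Hub.

From Hub: distances to unvisited — stop 1=22, stop 4=23, stop 3=26, stop 5=30, stop 2=31. Nearest is stop 1 (22).
From stop 1: distances to unvisited — stop 3=4, stop 2=10, stop 4=17, stop 5=27. Nearest is stop 3 (4).
From stop 3: distances to unvisited — stop 2=6, stop 4=13, stop 5=23. Nearest is stop 2 (6).
From stop 2: distances to unvisited — stop 4=8, stop 5=18. Nearest is stop 4 (8).
From stop 4: distances to unvisited — stop 5=10. Nearest is stop 5 (10).
Return stop 5→Hub: 30.
Total = 22 + 4 + 6 + 8 + 10 + 30 = 80.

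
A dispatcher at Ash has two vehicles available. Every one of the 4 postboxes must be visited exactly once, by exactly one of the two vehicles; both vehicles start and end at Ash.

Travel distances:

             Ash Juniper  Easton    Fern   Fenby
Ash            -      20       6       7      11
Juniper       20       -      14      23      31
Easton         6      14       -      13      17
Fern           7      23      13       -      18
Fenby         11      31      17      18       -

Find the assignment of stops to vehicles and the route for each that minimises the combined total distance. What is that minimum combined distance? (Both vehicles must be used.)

Minimum combined distance: 72.

Check every non-empty split of the stops between the two vehicles; for each half take its own optimal tour:
  {Juniper} + {Easton, Fern, Fenby}: 40 + 48 = 88
  {Easton} + {Juniper, Fern, Fenby}: 12 + 72 = 84
  {Juniper, Easton} + {Fern, Fenby}: 40 + 36 = 76
  {Fern} + {Juniper, Easton, Fenby}: 14 + 62 = 76
  {Juniper, Fern} + {Easton, Fenby}: 50 + 34 = 84
  {Easton, Fern} + {Juniper, Fenby}: 26 + 62 = 88
  … (7 splits in total)
  {Juniper, Easton, Fern} + {Fenby}: 50 + 22 = 72  ← best
Best: vehicle 1 Ash → Easton → Juniper → Fern → Ash = 50; vehicle 2 Ash → Fenby → Ash = 22; combined 72.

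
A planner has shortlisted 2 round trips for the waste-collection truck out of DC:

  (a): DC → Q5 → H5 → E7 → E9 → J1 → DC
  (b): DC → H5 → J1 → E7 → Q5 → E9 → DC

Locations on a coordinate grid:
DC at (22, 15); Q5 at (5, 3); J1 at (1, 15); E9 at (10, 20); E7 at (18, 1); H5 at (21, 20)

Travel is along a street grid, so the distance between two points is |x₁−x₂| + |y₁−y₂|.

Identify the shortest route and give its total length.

Shortest is (b), total 116.

(a): 29 + 33 + 22 + 27 + 14 + 21 = 146
(b): 6 + 25 + 31 + 15 + 22 + 17 = 116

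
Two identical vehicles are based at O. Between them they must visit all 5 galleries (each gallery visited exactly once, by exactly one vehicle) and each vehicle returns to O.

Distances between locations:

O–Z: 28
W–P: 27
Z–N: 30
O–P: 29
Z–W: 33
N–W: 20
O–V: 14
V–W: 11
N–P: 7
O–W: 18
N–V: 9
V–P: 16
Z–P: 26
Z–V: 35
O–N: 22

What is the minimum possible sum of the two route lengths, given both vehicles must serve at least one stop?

Check every non-empty split of the stops between the two vehicles; for each half take its own optimal tour:
  {Z} + {N, V, W, P}: 56 + 74 = 130
  {N} + {Z, V, W, P}: 44 + 99 = 143
  {Z, N} + {V, W, P}: 80 + 74 = 154
  {V} + {Z, N, W, P}: 28 + 99 = 127
  {Z, V} + {N, W, P}: 77 + 74 = 151
  {N, V} + {Z, W, P}: 45 + 99 = 144
  … (15 splits in total)
  {W} + {Z, N, V, P}: 36 + 84 = 120  ← best
Best: vehicle 1 O → W → O = 36; vehicle 2 O → Z → P → N → V → O = 84; combined 120.

120 — the smallest possible combined total.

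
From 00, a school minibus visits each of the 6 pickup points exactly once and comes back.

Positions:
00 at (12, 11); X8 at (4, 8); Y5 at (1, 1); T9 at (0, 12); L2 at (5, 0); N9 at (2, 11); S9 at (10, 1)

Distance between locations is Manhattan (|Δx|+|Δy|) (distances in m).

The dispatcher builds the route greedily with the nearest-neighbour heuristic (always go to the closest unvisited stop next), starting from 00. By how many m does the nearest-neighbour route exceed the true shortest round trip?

2 m longer than the optimal tour.

From 00: N9=10, X8=11, S9=12, T9=13, L2=18, Y5=21 → choose N9 (10).
From N9: T9=3, X8=5, Y5=11, L2=14, S9=18 → choose T9 (3).
From T9: X8=8, Y5=12, L2=17, S9=21 → choose X8 (8).
From X8: L2=9, Y5=10, S9=13 → choose L2 (9).
From L2: Y5=5, S9=6 → choose Y5 (5).
From Y5: S9=9 → choose S9 (9).
NN route 00 → N9 → T9 → X8 → L2 → Y5 → S9 → 00 costs 56.
Optimal: 00 → X8 → N9 → T9 → Y5 → L2 → S9 → 00 costs 54 (by enumerating all 360 distinct tours).
Excess = 56 − 54 = 2.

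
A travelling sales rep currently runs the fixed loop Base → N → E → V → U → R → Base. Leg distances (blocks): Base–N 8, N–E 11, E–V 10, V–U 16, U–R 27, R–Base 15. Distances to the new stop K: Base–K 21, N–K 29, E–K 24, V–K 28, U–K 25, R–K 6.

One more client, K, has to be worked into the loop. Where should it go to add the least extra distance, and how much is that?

Insertion cost between consecutive stops i–j is d(i,K) + d(K,j) − d(i,j):
  between Base and N: 21 + 29 − 8 = 42
  between N and E: 29 + 24 − 11 = 42
  between E and V: 24 + 28 − 10 = 42
  between V and U: 28 + 25 − 16 = 37
  between U and R: 25 + 6 − 27 = 4
  between R and Base: 6 + 21 − 15 = 12
Cheapest insertion is between U and R, adding 4.
New total = 87 + 4 = 91.

Adding 4 blocks by placing K on the U–R leg.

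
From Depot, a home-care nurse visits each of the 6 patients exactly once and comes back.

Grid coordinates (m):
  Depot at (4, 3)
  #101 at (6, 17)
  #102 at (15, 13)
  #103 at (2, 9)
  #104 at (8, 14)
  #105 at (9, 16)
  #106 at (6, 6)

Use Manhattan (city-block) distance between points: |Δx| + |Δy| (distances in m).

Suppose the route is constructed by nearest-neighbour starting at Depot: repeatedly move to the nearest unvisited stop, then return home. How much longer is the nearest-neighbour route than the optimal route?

From Depot: #106=5, #103=8, #104=15, #101=16, #105=18, #102=21 → choose #106 (5).
From #106: #103=7, #104=10, #101=11, #105=13, #102=16 → choose #103 (7).
From #103: #104=11, #101=12, #105=14, #102=17 → choose #104 (11).
From #104: #105=3, #101=5, #102=8 → choose #105 (3).
From #105: #101=4, #102=9 → choose #101 (4).
From #101: #102=13 → choose #102 (13).
NN route Depot → #106 → #103 → #104 → #105 → #101 → #102 → Depot costs 64.
Optimal: Depot → #103 → #101 → #105 → #102 → #104 → #106 → Depot costs 56 (by enumerating all 360 distinct tours).
Excess = 64 − 56 = 8.

The nearest-neighbour route is 8 m longer than optimal.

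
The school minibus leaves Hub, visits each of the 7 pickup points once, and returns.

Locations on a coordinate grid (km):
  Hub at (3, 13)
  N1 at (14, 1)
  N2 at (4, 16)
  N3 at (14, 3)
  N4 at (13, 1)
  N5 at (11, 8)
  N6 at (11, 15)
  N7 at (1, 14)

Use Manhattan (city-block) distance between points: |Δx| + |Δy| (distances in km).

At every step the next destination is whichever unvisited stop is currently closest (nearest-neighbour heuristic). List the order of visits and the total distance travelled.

Nearest-neighbour total = 56 km; route Hub → N7 → N2 → N6 → N5 → N3 → N1 → N4 → Hub.

At Hub the remaining stops are N7 3, N2 4, N6 10, N5 13, N3 21, N4 22, N1 23; go to N7.
At N7 the remaining stops are N2 5, N6 11, N5 16, N3 24, N4 25, N1 26; go to N2.
At N2 the remaining stops are N6 8, N5 15, N3 23, N4 24, N1 25; go to N6.
At N6 the remaining stops are N5 7, N3 15, N4 16, N1 17; go to N5.
At N5 the remaining stops are N3 8, N4 9, N1 10; go to N3.
At N3 the remaining stops are N1 2, N4 3; go to N1.
At N1 the remaining stops are N4 1; go to N4.
Return N4→Hub: 22.
Total = 3 + 5 + 8 + 7 + 8 + 2 + 1 + 22 = 56.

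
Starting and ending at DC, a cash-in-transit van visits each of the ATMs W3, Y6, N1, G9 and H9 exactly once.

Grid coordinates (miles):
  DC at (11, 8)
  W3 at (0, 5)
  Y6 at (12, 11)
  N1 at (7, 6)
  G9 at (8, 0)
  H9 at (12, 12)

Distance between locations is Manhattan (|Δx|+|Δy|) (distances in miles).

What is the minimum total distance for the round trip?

There are 60 distinct closed tours to check (reversals are equivalent).
DC→W3→Y6→N1→G9→H9→DC: 14+18+10+7+16+5 = 70
DC→W3→Y6→N1→H9→G9→DC: 14+18+10+11+16+11 = 80
DC→W3→Y6→G9→N1→H9→DC: 14+18+15+7+11+5 = 70
DC→W3→Y6→G9→H9→N1→DC: 14+18+15+16+11+6 = 80
DC→W3→Y6→H9→N1→G9→DC: 14+18+1+11+7+11 = 62
DC→W3→Y6→H9→G9→N1→DC: 14+18+1+16+7+6 = 62
DC→W3→N1→Y6→G9→H9→DC: 14+8+10+15+16+5 = 68
DC→W3→N1→Y6→H9→G9→DC: 14+8+10+1+16+11 = 60
DC→W3→N1→G9→Y6→H9→DC: 14+8+7+15+1+5 = 50
DC→W3→N1→G9→H9→Y6→DC: 14+8+7+16+1+4 = 50
DC→W3→N1→H9→Y6→G9→DC: 14+8+11+1+15+11 = 60
DC→W3→N1→H9→G9→Y6→DC: 14+8+11+16+15+4 = 68
DC→W3→G9→Y6→N1→H9→DC: 14+13+15+10+11+5 = 68
DC→W3→G9→Y6→H9→N1→DC: 14+13+15+1+11+6 = 60
… (46 more)
DC→Y6→H9→N1→W3→G9→DC: 4+1+11+8+13+11 = 48  ← best
The minimum is 48.
One optimal route: DC → Y6 → H9 → N1 → W3 → G9 → DC (or its reverse).

Minimum total distance: 48 miles.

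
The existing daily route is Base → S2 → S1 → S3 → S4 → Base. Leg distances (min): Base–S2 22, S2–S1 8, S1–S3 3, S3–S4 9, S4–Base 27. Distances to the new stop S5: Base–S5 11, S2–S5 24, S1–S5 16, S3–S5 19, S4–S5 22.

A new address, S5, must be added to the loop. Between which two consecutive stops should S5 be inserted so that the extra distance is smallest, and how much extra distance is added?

Insertion cost between consecutive stops i–j is d(i,S5) + d(S5,j) − d(i,j):
  between Base and S2: 11 + 24 − 22 = 13
  between S2 and S1: 24 + 16 − 8 = 32
  between S1 and S3: 16 + 19 − 3 = 32
  between S3 and S4: 19 + 22 − 9 = 32
  between S4 and Base: 22 + 11 − 27 = 6
Cheapest insertion is between S4 and Base, adding 6.
New total = 69 + 6 = 75.

Minimum extra distance: 6 min, inserting S5 between S4 and Base.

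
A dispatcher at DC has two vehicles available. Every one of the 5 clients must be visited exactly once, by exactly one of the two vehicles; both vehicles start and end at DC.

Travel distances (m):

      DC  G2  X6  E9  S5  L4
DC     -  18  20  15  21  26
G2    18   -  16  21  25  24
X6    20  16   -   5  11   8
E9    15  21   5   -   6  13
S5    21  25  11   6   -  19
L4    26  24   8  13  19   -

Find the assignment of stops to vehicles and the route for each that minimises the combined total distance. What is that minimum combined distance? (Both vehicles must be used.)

There are 2^4 − 1 = 15 ways to divide the 5 stops into two non-empty groups. For each, the best each vehicle can do is its own shortest tour through its group:
  {G2} + {X6, E9, S5, L4}: 36 + 66 = 102
  {X6} + {G2, E9, S5, L4}: 40 + 82 = 122
  {G2, X6} + {E9, S5, L4}: 54 + 66 = 120
  {E9} + {G2, X6, S5, L4}: 30 + 82 = 112
  {G2, E9} + {X6, S5, L4}: 54 + 66 = 120
  {X6, E9} + {G2, S5, L4}: 40 + 82 = 122
  … (15 splits in total)
Best: vehicle 1 DC → G2 → DC = 36; vehicle 2 DC → E9 → S5 → X6 → L4 → DC = 66; combined 102.

102 m — the smallest possible combined total.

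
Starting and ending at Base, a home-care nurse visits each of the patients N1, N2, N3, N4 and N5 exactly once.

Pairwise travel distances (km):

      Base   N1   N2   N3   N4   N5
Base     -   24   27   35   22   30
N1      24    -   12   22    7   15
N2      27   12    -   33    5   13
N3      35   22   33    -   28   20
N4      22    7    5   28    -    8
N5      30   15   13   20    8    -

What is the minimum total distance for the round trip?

Shortest round trip = 104 km.

Base-N1-N2-N3-N4-N5-Base: 24+12+33+28+8+30 = 135
Base-N1-N2-N3-N5-N4-Base: 24+12+33+20+8+22 = 119
Base-N1-N2-N4-N3-N5-Base: 24+12+5+28+20+30 = 119
Base-N1-N2-N4-N5-N3-Base: 24+12+5+8+20+35 = 104
Base-N1-N2-N5-N3-N4-Base: 24+12+13+20+28+22 = 119
Base-N1-N2-N5-N4-N3-Base: 24+12+13+8+28+35 = 120
Base-N1-N3-N2-N4-N5-Base: 24+22+33+5+8+30 = 122
Base-N1-N3-N2-N5-N4-Base: 24+22+33+13+8+22 = 122
Base-N1-N3-N4-N2-N5-Base: 24+22+28+5+13+30 = 122
Base-N1-N3-N4-N5-N2-Base: 24+22+28+8+13+27 = 122
Base-N1-N3-N5-N2-N4-Base: 24+22+20+13+5+22 = 106
Base-N1-N3-N5-N4-N2-Base: 24+22+20+8+5+27 = 106
Base-N1-N4-N2-N3-N5-Base: 24+7+5+33+20+30 = 119
Base-N1-N4-N2-N5-N3-Base: 24+7+5+13+20+35 = 104
… (46 more)
The minimum is 104.
One optimal route: Base → N1 → N2 → N4 → N5 → N3 → Base (or its reverse).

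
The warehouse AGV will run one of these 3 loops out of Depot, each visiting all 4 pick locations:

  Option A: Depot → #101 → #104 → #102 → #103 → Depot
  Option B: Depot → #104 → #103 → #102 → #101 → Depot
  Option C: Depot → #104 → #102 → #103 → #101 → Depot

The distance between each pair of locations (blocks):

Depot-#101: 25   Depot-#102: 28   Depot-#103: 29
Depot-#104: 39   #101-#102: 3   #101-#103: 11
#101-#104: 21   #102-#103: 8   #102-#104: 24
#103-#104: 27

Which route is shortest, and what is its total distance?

Shortest is Option B, total 102 blocks.

Option A: 25 + 21 + 24 + 8 + 29 = 107
Option B: 39 + 27 + 8 + 3 + 25 = 102
Option C: 39 + 24 + 8 + 11 + 25 = 107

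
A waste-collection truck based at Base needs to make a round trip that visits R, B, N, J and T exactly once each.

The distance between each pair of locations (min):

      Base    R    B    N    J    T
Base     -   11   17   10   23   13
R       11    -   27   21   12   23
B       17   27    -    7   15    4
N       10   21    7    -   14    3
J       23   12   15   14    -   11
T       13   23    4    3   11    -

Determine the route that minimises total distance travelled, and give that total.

Shortest round trip = 55 min.

Base → R → B → N → J → T → Base: 11+27+7+14+11+13 = 83
Base → R → B → N → T → J → Base: 11+27+7+3+11+23 = 82
Base → R → B → J → N → T → Base: 11+27+15+14+3+13 = 83
Base → R → B → J → T → N → Base: 11+27+15+11+3+10 = 77
Base → R → B → T → N → J → Base: 11+27+4+3+14+23 = 82
Base → R → B → T → J → N → Base: 11+27+4+11+14+10 = 77
Base → R → N → B → J → T → Base: 11+21+7+15+11+13 = 78
Base → R → N → B → T → J → Base: 11+21+7+4+11+23 = 77
Base → R → N → J → B → T → Base: 11+21+14+15+4+13 = 78
Base → R → N → J → T → B → Base: 11+21+14+11+4+17 = 78
Base → R → N → T → B → J → Base: 11+21+3+4+15+23 = 77
Base → R → N → T → J → B → Base: 11+21+3+11+15+17 = 78
Base → R → J → B → N → T → Base: 11+12+15+7+3+13 = 61
Base → R → J → B → T → N → Base: 11+12+15+4+3+10 = 55
… (46 more)
The minimum is 55.
One optimal route: Base → R → J → B → T → N → Base (or its reverse).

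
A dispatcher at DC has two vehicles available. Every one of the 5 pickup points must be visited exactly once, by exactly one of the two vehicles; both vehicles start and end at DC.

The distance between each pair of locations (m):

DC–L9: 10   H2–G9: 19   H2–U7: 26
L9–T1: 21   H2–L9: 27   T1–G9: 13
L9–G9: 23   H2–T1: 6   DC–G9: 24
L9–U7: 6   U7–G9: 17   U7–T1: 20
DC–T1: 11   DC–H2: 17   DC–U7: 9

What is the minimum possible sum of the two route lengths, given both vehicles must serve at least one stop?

Minimum combined distance: 82 m.

Try each way of splitting the stops between the two vehicles (each non-empty) and, for each split, find the best tour for each vehicle:
  {H2} + {L9, U7, T1, G9}: 34 + 57 = 91
  {L9} + {H2, U7, T1, G9}: 20 + 62 = 82
  {H2, L9} + {U7, T1, G9}: 54 + 50 = 104
  {U7} + {H2, L9, T1, G9}: 18 + 69 = 87
  {H2, U7} + {L9, T1, G9}: 52 + 57 = 109
  {L9, U7} + {H2, T1, G9}: 25 + 60 = 85
  … (15 splits in total)
Best: vehicle 1 DC → L9 → DC = 20; vehicle 2 DC → H2 → T1 → G9 → U7 → DC = 62; combined 82.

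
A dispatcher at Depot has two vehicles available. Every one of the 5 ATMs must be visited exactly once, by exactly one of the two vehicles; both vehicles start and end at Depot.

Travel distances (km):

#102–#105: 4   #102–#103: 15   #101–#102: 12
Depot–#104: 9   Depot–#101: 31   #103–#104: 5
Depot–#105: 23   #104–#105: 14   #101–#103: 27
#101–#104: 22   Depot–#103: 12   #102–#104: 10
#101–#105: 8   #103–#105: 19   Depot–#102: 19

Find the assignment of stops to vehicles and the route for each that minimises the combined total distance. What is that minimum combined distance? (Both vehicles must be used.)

86 km — the smallest possible combined total.

Check every non-empty split of the stops between the two vehicles; for each half take its own optimal tour:
  {#101} + {#102, #103, #104, #105}: 62 + 54 = 116
  {#102} + {#101, #103, #104, #105}: 38 + 70 = 108
  {#101, #102} + {#103, #104, #105}: 62 + 54 = 116
  {#103} + {#101, #102, #104, #105}: 24 + 62 = 86
  {#101, #103} + {#102, #104, #105}: 70 + 46 = 116
  {#102, #103} + {#101, #104, #105}: 46 + 62 = 108
  … (15 splits in total)
Best: vehicle 1 Depot → #103 → Depot = 24; vehicle 2 Depot → #101 → #105 → #102 → #104 → Depot = 62; combined 86.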